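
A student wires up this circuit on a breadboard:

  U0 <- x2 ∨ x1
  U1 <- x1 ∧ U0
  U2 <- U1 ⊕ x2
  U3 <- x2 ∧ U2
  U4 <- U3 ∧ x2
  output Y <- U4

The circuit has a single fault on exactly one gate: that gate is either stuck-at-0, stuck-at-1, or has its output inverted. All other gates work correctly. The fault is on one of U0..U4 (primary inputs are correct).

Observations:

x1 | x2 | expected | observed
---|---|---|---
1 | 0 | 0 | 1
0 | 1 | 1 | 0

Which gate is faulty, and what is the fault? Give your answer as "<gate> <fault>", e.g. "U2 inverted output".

Fault-free values for test 1 (x1=1, x2=0): U0=1, U1=1, U2=1, U3=0, U4=0, giving Y=0. Observed 1.
Test 1: faults giving observed 1 are {U4 stuck-at-1, U4 inverted output}.
Test 2 (x1=0, x2=1): fault-free U0=1, U1=0, U2=1, U3=1, U4=1 → 1; observed 0. Eliminates U4 stuck-at-1.
Only U4 inverted output is consistent with every test.

U4 inverted output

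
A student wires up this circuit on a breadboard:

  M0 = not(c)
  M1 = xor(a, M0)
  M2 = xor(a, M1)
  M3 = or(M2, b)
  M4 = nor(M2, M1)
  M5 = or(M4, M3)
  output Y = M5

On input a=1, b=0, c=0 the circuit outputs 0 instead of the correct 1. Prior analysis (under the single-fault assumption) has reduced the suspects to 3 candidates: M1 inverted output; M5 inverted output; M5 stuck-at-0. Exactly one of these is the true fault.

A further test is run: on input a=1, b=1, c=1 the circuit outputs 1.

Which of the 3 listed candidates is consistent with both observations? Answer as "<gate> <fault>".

M1 inverted output

Evaluate each candidate on input a=1, b=1, c=1:
  M1 inverted output: M0=0, M1=0 [inverted output], M2=1, M3=1, M4=0, M5=1 → 1 — matches
  M5 inverted output: M0=0, M1=1, M2=0, M3=1, M4=0, M5=0 [inverted output] → 0 — eliminated
  M5 stuck-at-0: M0=0, M1=1, M2=0, M3=1, M4=0, M5=0 [stuck-at-0] → 0 — eliminated
Only M1 inverted output reproduces the observed 1.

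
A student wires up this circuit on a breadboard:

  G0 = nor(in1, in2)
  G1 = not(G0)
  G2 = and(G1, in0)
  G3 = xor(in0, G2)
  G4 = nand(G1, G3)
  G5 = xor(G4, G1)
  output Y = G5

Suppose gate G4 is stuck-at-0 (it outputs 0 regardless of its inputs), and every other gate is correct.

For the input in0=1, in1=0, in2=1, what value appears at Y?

1

Propagate with G4 forced: G0=0, G1=1, G2=1, G3=0, G4=0 [stuck-at-0], G5=1.
So Y = 1. (Without the fault it would be 0.)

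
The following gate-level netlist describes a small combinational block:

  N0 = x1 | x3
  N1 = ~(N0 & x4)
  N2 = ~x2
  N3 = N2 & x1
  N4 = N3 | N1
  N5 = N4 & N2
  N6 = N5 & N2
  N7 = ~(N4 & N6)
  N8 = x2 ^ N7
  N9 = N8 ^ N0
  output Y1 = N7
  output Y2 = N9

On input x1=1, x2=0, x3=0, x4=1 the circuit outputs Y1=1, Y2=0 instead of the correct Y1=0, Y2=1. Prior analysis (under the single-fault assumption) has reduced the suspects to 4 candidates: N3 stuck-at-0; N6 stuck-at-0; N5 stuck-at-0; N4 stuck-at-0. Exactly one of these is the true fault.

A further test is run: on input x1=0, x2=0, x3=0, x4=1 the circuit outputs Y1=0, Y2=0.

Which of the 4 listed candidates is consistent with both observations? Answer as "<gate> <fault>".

Evaluate each candidate on input x1=0, x2=0, x3=0, x4=1:
  N3 stuck-at-0: N0=0, N1=1, N2=1, N3=0 [stuck-at-0], N4=1, N5=1, N6=1, N7=0, N8=0, N9=0 → Y1=0, Y2=0 — matches
  N6 stuck-at-0: N0=0, N1=1, N2=1, N3=0, N4=1, N5=1, N6=0 [stuck-at-0], N7=1, N8=1, N9=1 → Y1=1, Y2=1 — eliminated
  N5 stuck-at-0: N0=0, N1=1, N2=1, N3=0, N4=1, N5=0 [stuck-at-0], N6=0, N7=1, N8=1, N9=1 → Y1=1, Y2=1 — eliminated
  N4 stuck-at-0: N0=0, N1=1, N2=1, N3=0, N4=0 [stuck-at-0], N5=0, N6=0, N7=1, N8=1, N9=1 → Y1=1, Y2=1 — eliminated
Only N3 stuck-at-0 reproduces the observed Y1=0, Y2=0.

N3 stuck-at-0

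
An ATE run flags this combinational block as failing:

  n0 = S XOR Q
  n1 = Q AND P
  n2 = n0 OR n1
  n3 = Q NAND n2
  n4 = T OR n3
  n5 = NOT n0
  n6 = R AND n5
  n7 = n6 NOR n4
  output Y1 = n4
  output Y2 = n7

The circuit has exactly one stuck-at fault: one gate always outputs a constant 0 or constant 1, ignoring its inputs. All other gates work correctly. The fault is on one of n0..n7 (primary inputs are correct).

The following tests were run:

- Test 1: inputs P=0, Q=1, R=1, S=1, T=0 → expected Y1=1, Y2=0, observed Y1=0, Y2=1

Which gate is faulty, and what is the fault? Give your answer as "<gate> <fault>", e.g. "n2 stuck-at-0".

n0 stuck-at-1

Fault-free values for test 1 (P=0, Q=1, R=1, S=1, T=0): n0=0, n1=0, n2=0, n3=1, n4=1, n5=1, n6=1, n7=0, giving Y1=1, Y2=0. Observed Y1=0, Y2=1.
Test 1: faults giving observed Y1=0, Y2=1 are {n0 stuck-at-1}.
Only n0 stuck-at-1 is consistent with every test.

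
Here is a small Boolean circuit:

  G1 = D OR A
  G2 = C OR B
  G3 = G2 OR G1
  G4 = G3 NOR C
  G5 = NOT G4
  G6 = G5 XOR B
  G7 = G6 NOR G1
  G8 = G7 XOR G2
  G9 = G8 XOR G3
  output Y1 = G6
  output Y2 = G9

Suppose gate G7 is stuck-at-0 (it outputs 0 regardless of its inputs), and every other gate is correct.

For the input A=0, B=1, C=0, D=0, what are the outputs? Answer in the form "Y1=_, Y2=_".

Propagate with G7 forced: G1=0, G2=1, G3=1, G4=0, G5=1, G6=0, G7=0 [stuck-at-0], G8=1, G9=0.
So the outputs are Y1=0, Y2=0. (Without the fault they would be Y1=0, Y2=1.)

Y1=0, Y2=0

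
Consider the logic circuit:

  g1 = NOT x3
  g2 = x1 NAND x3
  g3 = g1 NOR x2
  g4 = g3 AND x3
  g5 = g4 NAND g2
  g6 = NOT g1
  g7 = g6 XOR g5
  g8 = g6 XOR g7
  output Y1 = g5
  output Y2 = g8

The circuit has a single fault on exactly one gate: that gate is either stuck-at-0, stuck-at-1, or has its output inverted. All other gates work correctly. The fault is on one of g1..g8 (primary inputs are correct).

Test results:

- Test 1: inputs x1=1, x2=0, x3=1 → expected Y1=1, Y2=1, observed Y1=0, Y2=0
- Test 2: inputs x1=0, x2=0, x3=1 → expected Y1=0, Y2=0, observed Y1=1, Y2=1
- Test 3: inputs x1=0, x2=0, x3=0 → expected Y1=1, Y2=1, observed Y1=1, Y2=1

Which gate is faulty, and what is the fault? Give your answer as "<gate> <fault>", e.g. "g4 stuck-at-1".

Fault-free values for test 1 (x1=1, x2=0, x3=1): g1=0, g2=0, g3=1, g4=1, g5=1, g6=1, g7=0, g8=1, giving Y1=1, Y2=1. Observed Y1=0, Y2=0.
Test 1: faults giving observed Y1=0, Y2=0 are {g2 stuck-at-1, g2 inverted output, g5 stuck-at-0, g5 inverted output}.
Test 2 (x1=0, x2=0, x3=1): fault-free g1=0, g2=1, g3=1, g4=1, g5=0, g6=1, g7=1, g8=0 → Y1=0, Y2=0; observed Y1=1, Y2=1. Eliminates g2 stuck-at-1, g5 stuck-at-0.
Test 3 (x1=0, x2=0, x3=0): fault-free g1=1, g2=1, g3=0, g4=0, g5=1, g6=0, g7=1, g8=1 → Y1=1, Y2=1; observed Y1=1, Y2=1. Eliminates g5 inverted output.
Only g2 inverted output is consistent with every test.

g2 inverted output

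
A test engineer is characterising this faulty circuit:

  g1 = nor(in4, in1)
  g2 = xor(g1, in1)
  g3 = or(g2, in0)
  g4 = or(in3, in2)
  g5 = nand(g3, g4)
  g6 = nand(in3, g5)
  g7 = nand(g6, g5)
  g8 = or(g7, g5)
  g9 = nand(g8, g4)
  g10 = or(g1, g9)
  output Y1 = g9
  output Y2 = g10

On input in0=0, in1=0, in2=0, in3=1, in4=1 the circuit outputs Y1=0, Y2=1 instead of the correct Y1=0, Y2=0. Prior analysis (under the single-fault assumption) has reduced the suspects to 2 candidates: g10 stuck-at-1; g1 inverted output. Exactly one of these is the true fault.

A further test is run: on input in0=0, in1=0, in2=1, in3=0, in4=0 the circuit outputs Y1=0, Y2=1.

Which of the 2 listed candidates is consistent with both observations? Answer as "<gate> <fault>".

g10 stuck-at-1

Evaluate each candidate on input in0=0, in1=0, in2=1, in3=0, in4=0:
  g10 stuck-at-1: g1=1, g2=1, g3=1, g4=1, g5=0, g6=1, g7=1, g8=1, g9=0, g10=1 [stuck-at-1] → Y1=0, Y2=1 — matches
  g1 inverted output: g1=0 [inverted output], g2=0, g3=0, g4=1, g5=1, g6=1, g7=0, g8=1, g9=0, g10=0 → Y1=0, Y2=0 — eliminated
Only g10 stuck-at-1 reproduces the observed Y1=0, Y2=1.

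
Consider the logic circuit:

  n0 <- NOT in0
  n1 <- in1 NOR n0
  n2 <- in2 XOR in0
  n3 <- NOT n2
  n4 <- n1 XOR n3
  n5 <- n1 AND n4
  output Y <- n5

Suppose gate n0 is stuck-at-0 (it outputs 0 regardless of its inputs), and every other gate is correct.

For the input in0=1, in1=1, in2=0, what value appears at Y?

0

Propagate with n0 forced: n0=0 [stuck-at-0], n1=0, n2=1, n3=0, n4=0, n5=0.
So Y = 0. (Same as the fault-free value — the fault is masked on this input.)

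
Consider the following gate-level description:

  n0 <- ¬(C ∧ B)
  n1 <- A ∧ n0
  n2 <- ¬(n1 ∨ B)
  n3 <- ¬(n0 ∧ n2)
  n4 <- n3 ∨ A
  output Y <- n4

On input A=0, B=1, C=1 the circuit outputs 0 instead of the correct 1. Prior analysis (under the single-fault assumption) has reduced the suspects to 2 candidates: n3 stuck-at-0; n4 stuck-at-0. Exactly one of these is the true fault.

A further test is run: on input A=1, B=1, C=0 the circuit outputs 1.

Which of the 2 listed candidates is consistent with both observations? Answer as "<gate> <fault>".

Evaluate each candidate on input A=1, B=1, C=0:
  n3 stuck-at-0: n0=1, n1=1, n2=0, n3=0 [stuck-at-0], n4=1 → 1 — matches
  n4 stuck-at-0: n0=1, n1=1, n2=0, n3=1, n4=0 [stuck-at-0] → 0 — eliminated
Only n3 stuck-at-0 reproduces the observed 1.

n3 stuck-at-0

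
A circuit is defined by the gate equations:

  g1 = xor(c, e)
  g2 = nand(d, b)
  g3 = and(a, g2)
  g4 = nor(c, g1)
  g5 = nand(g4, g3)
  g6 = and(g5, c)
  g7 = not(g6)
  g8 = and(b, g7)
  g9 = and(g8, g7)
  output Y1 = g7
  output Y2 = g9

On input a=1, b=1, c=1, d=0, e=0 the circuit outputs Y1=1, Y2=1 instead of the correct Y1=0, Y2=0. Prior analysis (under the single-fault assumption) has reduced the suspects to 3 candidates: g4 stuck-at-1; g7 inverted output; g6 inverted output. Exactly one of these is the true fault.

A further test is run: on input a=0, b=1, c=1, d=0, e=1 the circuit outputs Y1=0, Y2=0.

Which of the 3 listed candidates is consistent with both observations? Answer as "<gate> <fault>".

g4 stuck-at-1

Evaluate each candidate on input a=0, b=1, c=1, d=0, e=1:
  g4 stuck-at-1: g1=0, g2=1, g3=0, g4=1 [stuck-at-1], g5=1, g6=1, g7=0, g8=0, g9=0 → Y1=0, Y2=0 — matches
  g7 inverted output: g1=0, g2=1, g3=0, g4=0, g5=1, g6=1, g7=1 [inverted output], g8=1, g9=1 → Y1=1, Y2=1 — eliminated
  g6 inverted output: g1=0, g2=1, g3=0, g4=0, g5=1, g6=0 [inverted output], g7=1, g8=1, g9=1 → Y1=1, Y2=1 — eliminated
Only g4 stuck-at-1 reproduces the observed Y1=0, Y2=0.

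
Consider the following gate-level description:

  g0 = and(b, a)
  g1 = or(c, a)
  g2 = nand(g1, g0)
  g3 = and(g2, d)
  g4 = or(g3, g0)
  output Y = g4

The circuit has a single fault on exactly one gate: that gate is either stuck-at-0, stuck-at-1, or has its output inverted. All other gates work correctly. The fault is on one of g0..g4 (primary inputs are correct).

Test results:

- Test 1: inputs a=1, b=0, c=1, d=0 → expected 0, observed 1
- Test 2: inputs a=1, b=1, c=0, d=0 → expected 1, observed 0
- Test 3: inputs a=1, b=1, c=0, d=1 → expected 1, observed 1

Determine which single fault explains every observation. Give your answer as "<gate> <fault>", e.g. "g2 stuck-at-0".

Fault-free values for test 1 (a=1, b=0, c=1, d=0): g0=0, g1=1, g2=1, g3=0, g4=0, giving Y=0. Observed 1.
Test 1: faults giving observed 1 are {g0 stuck-at-1, g0 inverted output, g3 stuck-at-1, g3 inverted output, g4 stuck-at-1, g4 inverted output}.
Test 2 (a=1, b=1, c=0, d=0): fault-free g0=1, g1=1, g2=0, g3=0, g4=1 → 1; observed 0. Eliminates g0 stuck-at-1, g3 stuck-at-1, g3 inverted output, g4 stuck-at-1.
Test 3 (a=1, b=1, c=0, d=1): fault-free g0=1, g1=1, g2=0, g3=0, g4=1 → 1; observed 1. Eliminates g4 inverted output.
Only g0 inverted output is consistent with every test.

g0 inverted output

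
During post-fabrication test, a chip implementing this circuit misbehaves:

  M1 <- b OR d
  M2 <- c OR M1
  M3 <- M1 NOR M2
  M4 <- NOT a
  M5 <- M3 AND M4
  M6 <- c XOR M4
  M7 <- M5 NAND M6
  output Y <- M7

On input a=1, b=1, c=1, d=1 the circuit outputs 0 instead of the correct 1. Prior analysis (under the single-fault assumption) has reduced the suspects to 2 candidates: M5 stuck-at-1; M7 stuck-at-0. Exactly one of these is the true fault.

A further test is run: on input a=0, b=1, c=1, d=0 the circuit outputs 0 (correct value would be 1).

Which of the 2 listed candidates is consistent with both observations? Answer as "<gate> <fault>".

M7 stuck-at-0

Evaluate each candidate on input a=0, b=1, c=1, d=0:
  M5 stuck-at-1: M1=1, M2=1, M3=0, M4=1, M5=1 [stuck-at-1], M6=0, M7=1 → 1 — eliminated
  M7 stuck-at-0: M1=1, M2=1, M3=0, M4=1, M5=0, M6=0, M7=0 [stuck-at-0] → 0 — matches
Only M7 stuck-at-0 reproduces the observed 0.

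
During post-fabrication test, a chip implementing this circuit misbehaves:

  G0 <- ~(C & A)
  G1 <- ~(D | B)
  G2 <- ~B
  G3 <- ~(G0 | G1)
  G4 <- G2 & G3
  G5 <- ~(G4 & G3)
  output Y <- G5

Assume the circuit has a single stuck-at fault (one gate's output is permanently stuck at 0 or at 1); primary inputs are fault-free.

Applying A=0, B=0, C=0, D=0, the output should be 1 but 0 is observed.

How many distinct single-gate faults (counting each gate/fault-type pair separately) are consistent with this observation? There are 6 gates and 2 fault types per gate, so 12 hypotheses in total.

Fault-free: G0=1, G1=1, G2=1, G3=0, G4=0, G5=1 → 1. Observed 0.
  G0 stuck-at-0: output 1 ✗
  G0 stuck-at-1: output 1 ✗
  G1 stuck-at-0: output 1 ✗
  G1 stuck-at-1: output 1 ✗
  G2 stuck-at-0: output 1 ✗
  G2 stuck-at-1: output 1 ✗
  G3 stuck-at-0: output 1 ✗
  G3 stuck-at-1: output 0 ✓
  G4 stuck-at-0: output 1 ✗
  G4 stuck-at-1: output 1 ✗
  G5 stuck-at-0: output 0 ✓
  G5 stuck-at-1: output 1 ✗
Consistent faults: {G3 stuck-at-1, G5 stuck-at-0} — 2 in all.

2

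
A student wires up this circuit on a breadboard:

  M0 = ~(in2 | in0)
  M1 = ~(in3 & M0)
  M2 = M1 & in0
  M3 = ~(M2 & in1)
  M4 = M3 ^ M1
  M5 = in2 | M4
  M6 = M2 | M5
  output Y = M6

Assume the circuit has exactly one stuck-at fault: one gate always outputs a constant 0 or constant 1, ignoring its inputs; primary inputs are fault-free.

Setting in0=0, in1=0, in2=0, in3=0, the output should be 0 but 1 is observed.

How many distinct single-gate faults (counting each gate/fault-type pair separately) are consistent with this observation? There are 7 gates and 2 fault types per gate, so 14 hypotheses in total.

6

Fault-free: M0=1, M1=1, M2=0, M3=1, M4=0, M5=0, M6=0 → 0. Observed 1.
  M0 stuck-at-0: output 0 ✗
  M0 stuck-at-1: output 0 ✗
  M1 stuck-at-0: output 1 ✓
  M1 stuck-at-1: output 0 ✗
  M2 stuck-at-0: output 0 ✗
  M2 stuck-at-1: output 1 ✓
  M3 stuck-at-0: output 1 ✓
  M3 stuck-at-1: output 0 ✗
  M4 stuck-at-0: output 0 ✗
  M4 stuck-at-1: output 1 ✓
  M5 stuck-at-0: output 0 ✗
  M5 stuck-at-1: output 1 ✓
  M6 stuck-at-0: output 0 ✗
  M6 stuck-at-1: output 1 ✓
Consistent faults: {M1 stuck-at-0, M2 stuck-at-1, M3 stuck-at-0, M4 stuck-at-1, M5 stuck-at-1, M6 stuck-at-1} — 6 in all.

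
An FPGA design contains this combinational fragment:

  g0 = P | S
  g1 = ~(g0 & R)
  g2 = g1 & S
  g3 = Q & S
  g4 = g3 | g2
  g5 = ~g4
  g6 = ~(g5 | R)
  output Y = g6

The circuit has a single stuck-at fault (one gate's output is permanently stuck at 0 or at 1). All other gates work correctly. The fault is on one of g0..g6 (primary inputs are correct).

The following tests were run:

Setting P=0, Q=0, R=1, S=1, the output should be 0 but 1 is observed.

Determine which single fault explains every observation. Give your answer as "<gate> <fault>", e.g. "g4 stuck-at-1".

g6 stuck-at-1

Fault-free values for test 1 (P=0, Q=0, R=1, S=1): g0=1, g1=0, g2=0, g3=0, g4=0, g5=1, g6=0, giving Y=0. Observed 1.
Test 1: faults giving observed 1 are {g6 stuck-at-1}.
Only g6 stuck-at-1 is consistent with every test.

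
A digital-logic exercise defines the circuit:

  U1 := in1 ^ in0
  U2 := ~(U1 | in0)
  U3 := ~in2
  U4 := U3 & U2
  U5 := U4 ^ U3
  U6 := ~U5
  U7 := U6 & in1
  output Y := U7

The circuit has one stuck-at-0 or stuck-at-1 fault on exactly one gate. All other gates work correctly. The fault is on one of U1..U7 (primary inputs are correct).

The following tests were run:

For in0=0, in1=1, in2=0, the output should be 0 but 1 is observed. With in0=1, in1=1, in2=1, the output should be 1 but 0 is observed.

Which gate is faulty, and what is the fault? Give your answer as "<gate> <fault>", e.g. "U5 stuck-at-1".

U4 stuck-at-1

Fault-free values for test 1 (in0=0, in1=1, in2=0): U1=1, U2=0, U3=1, U4=0, U5=1, U6=0, U7=0, giving Y=0. Observed 1.
Test 1: faults giving observed 1 are {U1 stuck-at-0, U2 stuck-at-1, U3 stuck-at-0, U4 stuck-at-1, U5 stuck-at-0, U6 stuck-at-1, U7 stuck-at-1}.
Test 2 (in0=1, in1=1, in2=1): fault-free U1=0, U2=0, U3=0, U4=0, U5=0, U6=1, U7=1 → 1; observed 0. Eliminates U1 stuck-at-0, U2 stuck-at-1, U3 stuck-at-0, U5 stuck-at-0, U6 stuck-at-1, U7 stuck-at-1.
Only U4 stuck-at-1 is consistent with every test.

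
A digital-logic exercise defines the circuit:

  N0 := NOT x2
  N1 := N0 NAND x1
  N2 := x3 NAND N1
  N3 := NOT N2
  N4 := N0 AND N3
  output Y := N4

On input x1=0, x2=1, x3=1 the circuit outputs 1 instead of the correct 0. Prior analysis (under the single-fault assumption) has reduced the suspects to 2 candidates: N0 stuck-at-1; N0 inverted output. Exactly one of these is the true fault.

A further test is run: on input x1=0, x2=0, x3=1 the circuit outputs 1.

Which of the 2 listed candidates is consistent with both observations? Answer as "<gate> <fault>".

Evaluate each candidate on input x1=0, x2=0, x3=1:
  N0 stuck-at-1: N0=1 [stuck-at-1], N1=1, N2=0, N3=1, N4=1 → 1 — matches
  N0 inverted output: N0=0 [inverted output], N1=1, N2=0, N3=1, N4=0 → 0 — eliminated
Only N0 stuck-at-1 reproduces the observed 1.

N0 stuck-at-1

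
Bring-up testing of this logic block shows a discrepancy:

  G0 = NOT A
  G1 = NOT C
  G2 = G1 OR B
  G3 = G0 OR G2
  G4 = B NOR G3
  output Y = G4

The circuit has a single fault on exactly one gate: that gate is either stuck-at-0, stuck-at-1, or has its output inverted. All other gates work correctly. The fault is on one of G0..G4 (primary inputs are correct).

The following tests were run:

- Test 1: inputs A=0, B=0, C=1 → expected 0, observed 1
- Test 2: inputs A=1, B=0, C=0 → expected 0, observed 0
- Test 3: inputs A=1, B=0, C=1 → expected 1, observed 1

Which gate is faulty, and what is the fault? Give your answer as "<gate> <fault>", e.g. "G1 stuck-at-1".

G0 stuck-at-0

Fault-free values for test 1 (A=0, B=0, C=1): G0=1, G1=0, G2=0, G3=1, G4=0, giving Y=0. Observed 1.
Test 1: faults giving observed 1 are {G0 stuck-at-0, G0 inverted output, G3 stuck-at-0, G3 inverted output, G4 stuck-at-1, G4 inverted output}.
Test 2 (A=1, B=0, C=0): fault-free G0=0, G1=1, G2=1, G3=1, G4=0 → 0; observed 0. Eliminates G3 stuck-at-0, G3 inverted output, G4 stuck-at-1, G4 inverted output.
Test 3 (A=1, B=0, C=1): fault-free G0=0, G1=0, G2=0, G3=0, G4=1 → 1; observed 1. Eliminates G0 inverted output.
Only G0 stuck-at-0 is consistent with every test.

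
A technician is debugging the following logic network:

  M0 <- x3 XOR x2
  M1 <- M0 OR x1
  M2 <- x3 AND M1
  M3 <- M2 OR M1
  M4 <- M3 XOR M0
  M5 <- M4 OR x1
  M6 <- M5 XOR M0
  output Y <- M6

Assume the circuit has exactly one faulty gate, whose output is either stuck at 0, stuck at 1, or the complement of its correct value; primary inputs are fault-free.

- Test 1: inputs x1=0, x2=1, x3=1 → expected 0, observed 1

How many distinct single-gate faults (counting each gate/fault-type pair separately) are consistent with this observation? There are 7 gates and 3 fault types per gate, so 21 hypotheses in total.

Fault-free: M0=0, M1=0, M2=0, M3=0, M4=0, M5=0, M6=0 → 0. Observed 1.
  M0: stuck-at-1, inverted output ✓; others ✗
  M1: stuck-at-1, inverted output ✓; others ✗
  M2: stuck-at-1, inverted output ✓; others ✗
  M3: stuck-at-1, inverted output ✓; others ✗
  M4: stuck-at-1, inverted output ✓; others ✗
  M5: stuck-at-1, inverted output ✓; others ✗
  M6: stuck-at-1, inverted output ✓; others ✗
Consistent faults: {M0 stuck-at-1, M0 inverted output, M1 stuck-at-1, M1 inverted output, M2 stuck-at-1, M2 inverted output, M3 stuck-at-1, M3 inverted output, M4 stuck-at-1, M4 inverted output, M5 stuck-at-1, M5 inverted output, M6 stuck-at-1, M6 inverted output} — 14 in all.

14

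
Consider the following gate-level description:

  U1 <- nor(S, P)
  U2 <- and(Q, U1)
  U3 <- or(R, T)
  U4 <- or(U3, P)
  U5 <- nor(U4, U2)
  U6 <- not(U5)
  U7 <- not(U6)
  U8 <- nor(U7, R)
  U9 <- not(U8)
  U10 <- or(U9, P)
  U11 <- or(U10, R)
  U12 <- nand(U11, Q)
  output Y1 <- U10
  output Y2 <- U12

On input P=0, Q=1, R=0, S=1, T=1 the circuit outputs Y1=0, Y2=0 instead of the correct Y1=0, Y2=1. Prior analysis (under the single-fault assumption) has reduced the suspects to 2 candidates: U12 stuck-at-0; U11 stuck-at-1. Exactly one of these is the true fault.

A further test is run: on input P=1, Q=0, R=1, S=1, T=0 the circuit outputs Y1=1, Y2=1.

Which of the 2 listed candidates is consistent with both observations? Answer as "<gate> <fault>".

Evaluate each candidate on input P=1, Q=0, R=1, S=1, T=0:
  U12 stuck-at-0: U1=0, U2=0, U3=1, U4=1, U5=0, U6=1, U7=0, U8=0, U9=1, U10=1, U11=1, U12=0 [stuck-at-0] → Y1=1, Y2=0 — eliminated
  U11 stuck-at-1: U1=0, U2=0, U3=1, U4=1, U5=0, U6=1, U7=0, U8=0, U9=1, U10=1, U11=1 [stuck-at-1], U12=1 → Y1=1, Y2=1 — matches
Only U11 stuck-at-1 reproduces the observed Y1=1, Y2=1.

U11 stuck-at-1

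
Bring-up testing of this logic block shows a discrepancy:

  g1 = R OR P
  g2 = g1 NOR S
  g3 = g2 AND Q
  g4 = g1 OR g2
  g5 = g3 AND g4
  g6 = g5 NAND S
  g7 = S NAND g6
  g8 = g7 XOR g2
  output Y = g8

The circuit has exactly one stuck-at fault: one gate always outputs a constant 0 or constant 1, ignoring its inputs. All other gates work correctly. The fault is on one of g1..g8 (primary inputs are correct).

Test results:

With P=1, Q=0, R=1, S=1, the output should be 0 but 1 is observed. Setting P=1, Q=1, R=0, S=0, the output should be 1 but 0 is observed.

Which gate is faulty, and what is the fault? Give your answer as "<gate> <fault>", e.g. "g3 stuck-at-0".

g2 stuck-at-1

Fault-free values for test 1 (P=1, Q=0, R=1, S=1): g1=1, g2=0, g3=0, g4=1, g5=0, g6=1, g7=0, g8=0, giving Y=0. Observed 1.
Test 1: faults giving observed 1 are {g2 stuck-at-1, g3 stuck-at-1, g5 stuck-at-1, g6 stuck-at-0, g7 stuck-at-1, g8 stuck-at-1}.
Test 2 (P=1, Q=1, R=0, S=0): fault-free g1=1, g2=0, g3=0, g4=1, g5=0, g6=1, g7=1, g8=1 → 1; observed 0. Eliminates g3 stuck-at-1, g5 stuck-at-1, g6 stuck-at-0, g7 stuck-at-1, g8 stuck-at-1.
Only g2 stuck-at-1 is consistent with every test.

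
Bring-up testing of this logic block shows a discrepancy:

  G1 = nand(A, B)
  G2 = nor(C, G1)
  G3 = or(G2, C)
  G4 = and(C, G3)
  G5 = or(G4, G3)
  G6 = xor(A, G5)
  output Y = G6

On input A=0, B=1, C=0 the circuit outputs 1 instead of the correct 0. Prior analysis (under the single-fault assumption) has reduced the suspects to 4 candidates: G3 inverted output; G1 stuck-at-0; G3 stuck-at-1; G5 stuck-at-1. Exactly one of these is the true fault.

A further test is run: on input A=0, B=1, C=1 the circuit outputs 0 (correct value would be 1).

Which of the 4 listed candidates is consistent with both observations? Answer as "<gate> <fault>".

Evaluate each candidate on input A=0, B=1, C=1:
  G3 inverted output: G1=1, G2=0, G3=0 [inverted output], G4=0, G5=0, G6=0 → 0 — matches
  G1 stuck-at-0: G1=0 [stuck-at-0], G2=0, G3=1, G4=1, G5=1, G6=1 → 1 — eliminated
  G3 stuck-at-1: G1=1, G2=0, G3=1 [stuck-at-1], G4=1, G5=1, G6=1 → 1 — eliminated
  G5 stuck-at-1: G1=1, G2=0, G3=1, G4=1, G5=1 [stuck-at-1], G6=1 → 1 — eliminated
Only G3 inverted output reproduces the observed 0.

G3 inverted output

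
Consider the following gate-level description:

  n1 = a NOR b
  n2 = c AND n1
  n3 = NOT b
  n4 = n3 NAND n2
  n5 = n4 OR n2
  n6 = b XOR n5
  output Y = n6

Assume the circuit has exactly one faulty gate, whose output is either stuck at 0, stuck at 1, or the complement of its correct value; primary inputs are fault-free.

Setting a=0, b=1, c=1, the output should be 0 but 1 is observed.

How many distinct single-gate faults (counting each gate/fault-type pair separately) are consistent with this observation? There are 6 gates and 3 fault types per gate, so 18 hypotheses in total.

6

Fault-free: n1=0, n2=0, n3=0, n4=1, n5=1, n6=0 → 0. Observed 1.
  n1: none of the 3 fault types match ✗
  n2: none of the 3 fault types match ✗
  n3: none of the 3 fault types match ✗
  n4: stuck-at-0, inverted output ✓; others ✗
  n5: stuck-at-0, inverted output ✓; others ✗
  n6: stuck-at-1, inverted output ✓; others ✗
Consistent faults: {n4 stuck-at-0, n4 inverted output, n5 stuck-at-0, n5 inverted output, n6 stuck-at-1, n6 inverted output} — 6 in all.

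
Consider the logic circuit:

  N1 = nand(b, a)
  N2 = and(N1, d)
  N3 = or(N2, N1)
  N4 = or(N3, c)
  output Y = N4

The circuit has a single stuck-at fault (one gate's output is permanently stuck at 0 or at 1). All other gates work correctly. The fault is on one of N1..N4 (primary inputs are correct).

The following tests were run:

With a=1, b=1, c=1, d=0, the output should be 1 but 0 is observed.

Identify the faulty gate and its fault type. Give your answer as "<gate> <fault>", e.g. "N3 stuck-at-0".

Fault-free values for test 1 (a=1, b=1, c=1, d=0): N1=0, N2=0, N3=0, N4=1, giving Y=1. Observed 0.
Test 1: faults giving observed 0 are {N4 stuck-at-0}.
Only N4 stuck-at-0 is consistent with every test.

N4 stuck-at-0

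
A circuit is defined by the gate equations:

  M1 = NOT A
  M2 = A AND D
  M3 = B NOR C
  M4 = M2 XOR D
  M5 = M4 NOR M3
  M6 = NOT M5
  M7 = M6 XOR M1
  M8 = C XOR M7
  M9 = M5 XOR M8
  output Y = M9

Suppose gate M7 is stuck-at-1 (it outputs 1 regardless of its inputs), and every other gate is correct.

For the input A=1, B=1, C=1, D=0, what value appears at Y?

Propagate with M7 forced: M1=0, M2=0, M3=0, M4=0, M5=1, M6=0, M7=1 [stuck-at-1], M8=0, M9=1.
So Y = 1. (Without the fault it would be 0.)

1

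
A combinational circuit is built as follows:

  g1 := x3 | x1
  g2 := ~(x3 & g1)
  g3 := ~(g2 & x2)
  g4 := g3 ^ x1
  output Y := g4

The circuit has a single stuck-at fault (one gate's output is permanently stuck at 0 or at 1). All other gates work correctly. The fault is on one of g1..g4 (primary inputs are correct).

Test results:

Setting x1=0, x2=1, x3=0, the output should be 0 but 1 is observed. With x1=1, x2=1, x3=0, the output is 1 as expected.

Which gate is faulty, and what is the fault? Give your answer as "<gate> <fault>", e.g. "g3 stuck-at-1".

Fault-free values for test 1 (x1=0, x2=1, x3=0): g1=0, g2=1, g3=0, g4=0, giving Y=0. Observed 1.
Test 1: faults giving observed 1 are {g2 stuck-at-0, g3 stuck-at-1, g4 stuck-at-1}.
Test 2 (x1=1, x2=1, x3=0): fault-free g1=1, g2=1, g3=0, g4=1 → 1; observed 1. Eliminates g2 stuck-at-0, g3 stuck-at-1.
Only g4 stuck-at-1 is consistent with every test.

g4 stuck-at-1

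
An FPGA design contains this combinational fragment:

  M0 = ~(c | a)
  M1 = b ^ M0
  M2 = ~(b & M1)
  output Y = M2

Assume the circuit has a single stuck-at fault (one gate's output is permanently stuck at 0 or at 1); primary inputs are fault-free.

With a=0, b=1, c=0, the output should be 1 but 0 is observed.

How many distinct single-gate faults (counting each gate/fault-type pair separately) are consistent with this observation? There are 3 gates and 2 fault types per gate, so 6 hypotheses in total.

Fault-free: M0=1, M1=0, M2=1 → 1. Observed 0.
  M0 stuck-at-0: output 0 ✓
  M0 stuck-at-1: output 1 ✗
  M1 stuck-at-0: output 1 ✗
  M1 stuck-at-1: output 0 ✓
  M2 stuck-at-0: output 0 ✓
  M2 stuck-at-1: output 1 ✗
Consistent faults: {M0 stuck-at-0, M1 stuck-at-1, M2 stuck-at-0} — 3 in all.

3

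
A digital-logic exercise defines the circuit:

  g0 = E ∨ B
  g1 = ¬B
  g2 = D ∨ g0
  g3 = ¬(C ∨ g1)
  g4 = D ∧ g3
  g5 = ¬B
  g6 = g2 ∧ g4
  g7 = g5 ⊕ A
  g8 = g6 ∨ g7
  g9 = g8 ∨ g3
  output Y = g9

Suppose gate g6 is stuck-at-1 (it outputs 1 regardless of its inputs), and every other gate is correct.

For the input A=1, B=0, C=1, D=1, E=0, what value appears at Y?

1

Propagate with g6 forced: g0=0, g1=1, g2=1, g3=0, g4=0, g5=1, g6=1 [stuck-at-1], g7=0, g8=1, g9=1.
So Y = 1. (Without the fault it would be 0.)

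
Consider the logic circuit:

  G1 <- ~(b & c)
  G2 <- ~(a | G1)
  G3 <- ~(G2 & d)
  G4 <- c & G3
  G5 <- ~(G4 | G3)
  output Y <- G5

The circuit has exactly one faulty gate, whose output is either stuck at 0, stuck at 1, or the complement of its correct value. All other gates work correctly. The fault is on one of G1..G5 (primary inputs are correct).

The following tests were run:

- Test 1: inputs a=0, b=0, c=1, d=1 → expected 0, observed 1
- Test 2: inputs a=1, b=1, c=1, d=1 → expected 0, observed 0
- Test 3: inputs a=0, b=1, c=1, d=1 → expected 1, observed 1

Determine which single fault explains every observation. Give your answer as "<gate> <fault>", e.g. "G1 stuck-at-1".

G1 stuck-at-0

Fault-free values for test 1 (a=0, b=0, c=1, d=1): G1=1, G2=0, G3=1, G4=1, G5=0, giving Y=0. Observed 1.
Test 1: faults giving observed 1 are {G1 stuck-at-0, G1 inverted output, G2 stuck-at-1, G2 inverted output, G3 stuck-at-0, G3 inverted output, G5 stuck-at-1, G5 inverted output}.
Test 2 (a=1, b=1, c=1, d=1): fault-free G1=0, G2=0, G3=1, G4=1, G5=0 → 0; observed 0. Eliminates G2 stuck-at-1, G2 inverted output, G3 stuck-at-0, G3 inverted output, G5 stuck-at-1, G5 inverted output.
Test 3 (a=0, b=1, c=1, d=1): fault-free G1=0, G2=1, G3=0, G4=0, G5=1 → 1; observed 1. Eliminates G1 inverted output.
Only G1 stuck-at-0 is consistent with every test.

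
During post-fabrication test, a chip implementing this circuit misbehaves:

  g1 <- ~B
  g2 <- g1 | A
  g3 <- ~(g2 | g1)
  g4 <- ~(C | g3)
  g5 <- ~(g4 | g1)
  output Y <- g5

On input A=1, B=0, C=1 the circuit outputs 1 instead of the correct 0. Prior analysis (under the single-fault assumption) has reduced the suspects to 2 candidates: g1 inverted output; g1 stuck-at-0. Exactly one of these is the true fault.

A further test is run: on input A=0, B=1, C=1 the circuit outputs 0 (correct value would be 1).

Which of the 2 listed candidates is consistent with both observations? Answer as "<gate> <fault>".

Evaluate each candidate on input A=0, B=1, C=1:
  g1 inverted output: g1=1 [inverted output], g2=1, g3=0, g4=0, g5=0 → 0 — matches
  g1 stuck-at-0: g1=0 [stuck-at-0], g2=0, g3=1, g4=0, g5=1 → 1 — eliminated
Only g1 inverted output reproduces the observed 0.

g1 inverted output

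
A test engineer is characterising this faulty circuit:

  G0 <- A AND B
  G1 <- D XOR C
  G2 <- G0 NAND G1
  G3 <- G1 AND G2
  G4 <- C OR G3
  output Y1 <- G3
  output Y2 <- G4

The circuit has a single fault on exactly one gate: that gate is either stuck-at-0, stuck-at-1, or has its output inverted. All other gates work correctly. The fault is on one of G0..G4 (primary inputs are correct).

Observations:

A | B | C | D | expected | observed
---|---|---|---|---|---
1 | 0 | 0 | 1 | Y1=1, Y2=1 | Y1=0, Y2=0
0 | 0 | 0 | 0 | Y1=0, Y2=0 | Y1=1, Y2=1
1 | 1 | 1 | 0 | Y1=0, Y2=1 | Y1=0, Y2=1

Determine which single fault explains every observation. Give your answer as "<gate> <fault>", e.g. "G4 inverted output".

G1 inverted output

Fault-free values for test 1 (A=1, B=0, C=0, D=1): G0=0, G1=1, G2=1, G3=1, G4=1, giving Y1=1, Y2=1. Observed Y1=0, Y2=0.
Test 1: faults giving observed Y1=0, Y2=0 are {G0 stuck-at-1, G0 inverted output, G1 stuck-at-0, G1 inverted output, G2 stuck-at-0, G2 inverted output, G3 stuck-at-0, G3 inverted output}.
Test 2 (A=0, B=0, C=0, D=0): fault-free G0=0, G1=0, G2=1, G3=0, G4=0 → Y1=0, Y2=0; observed Y1=1, Y2=1. Eliminates G0 stuck-at-1, G0 inverted output, G1 stuck-at-0, G2 stuck-at-0, G2 inverted output, G3 stuck-at-0.
Test 3 (A=1, B=1, C=1, D=0): fault-free G0=1, G1=1, G2=0, G3=0, G4=1 → Y1=0, Y2=1; observed Y1=0, Y2=1. Eliminates G3 inverted output.
Only G1 inverted output is consistent with every test.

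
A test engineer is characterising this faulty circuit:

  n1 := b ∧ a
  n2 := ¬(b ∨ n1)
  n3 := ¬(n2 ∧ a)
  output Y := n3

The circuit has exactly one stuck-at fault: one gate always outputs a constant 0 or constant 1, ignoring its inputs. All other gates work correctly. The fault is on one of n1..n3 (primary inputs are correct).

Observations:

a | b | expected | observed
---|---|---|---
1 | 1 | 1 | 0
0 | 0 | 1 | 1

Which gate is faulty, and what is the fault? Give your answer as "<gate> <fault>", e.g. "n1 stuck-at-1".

Fault-free values for test 1 (a=1, b=1): n1=1, n2=0, n3=1, giving Y=1. Observed 0.
Test 1: faults giving observed 0 are {n2 stuck-at-1, n3 stuck-at-0}.
Test 2 (a=0, b=0): fault-free n1=0, n2=1, n3=1 → 1; observed 1. Eliminates n3 stuck-at-0.
Only n2 stuck-at-1 is consistent with every test.

n2 stuck-at-1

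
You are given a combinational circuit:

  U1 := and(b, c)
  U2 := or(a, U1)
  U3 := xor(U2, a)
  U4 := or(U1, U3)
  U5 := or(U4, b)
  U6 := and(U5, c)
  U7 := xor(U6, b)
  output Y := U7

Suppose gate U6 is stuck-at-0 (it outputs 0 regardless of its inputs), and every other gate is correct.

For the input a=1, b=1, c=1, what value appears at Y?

Propagate with U6 forced: U1=1, U2=1, U3=0, U4=1, U5=1, U6=0 [stuck-at-0], U7=1.
So Y = 1. (Without the fault it would be 0.)

1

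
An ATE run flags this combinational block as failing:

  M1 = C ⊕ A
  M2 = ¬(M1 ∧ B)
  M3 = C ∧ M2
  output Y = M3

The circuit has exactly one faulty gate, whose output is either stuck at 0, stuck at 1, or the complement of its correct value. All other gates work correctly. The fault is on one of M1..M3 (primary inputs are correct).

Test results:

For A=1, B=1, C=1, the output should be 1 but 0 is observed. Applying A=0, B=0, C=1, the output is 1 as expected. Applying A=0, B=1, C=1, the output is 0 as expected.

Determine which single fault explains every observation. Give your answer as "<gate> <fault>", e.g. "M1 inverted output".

Fault-free values for test 1 (A=1, B=1, C=1): M1=0, M2=1, M3=1, giving Y=1. Observed 0.
Test 1: faults giving observed 0 are {M1 stuck-at-1, M1 inverted output, M2 stuck-at-0, M2 inverted output, M3 stuck-at-0, M3 inverted output}.
Test 2 (A=0, B=0, C=1): fault-free M1=1, M2=1, M3=1 → 1; observed 1. Eliminates M2 stuck-at-0, M2 inverted output, M3 stuck-at-0, M3 inverted output.
Test 3 (A=0, B=1, C=1): fault-free M1=1, M2=0, M3=0 → 0; observed 0. Eliminates M1 inverted output.
Only M1 stuck-at-1 is consistent with every test.

M1 stuck-at-1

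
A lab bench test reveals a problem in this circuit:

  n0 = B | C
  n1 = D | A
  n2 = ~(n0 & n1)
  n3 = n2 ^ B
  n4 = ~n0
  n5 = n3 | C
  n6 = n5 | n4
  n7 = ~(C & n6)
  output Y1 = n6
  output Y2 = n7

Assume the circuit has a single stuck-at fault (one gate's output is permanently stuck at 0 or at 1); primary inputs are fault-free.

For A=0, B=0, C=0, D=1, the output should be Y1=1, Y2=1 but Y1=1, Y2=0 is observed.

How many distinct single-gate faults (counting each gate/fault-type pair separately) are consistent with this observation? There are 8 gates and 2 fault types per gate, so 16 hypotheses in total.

Fault-free: n0=0, n1=1, n2=1, n3=1, n4=1, n5=1, n6=1, n7=1 → Y1=1, Y2=1. Observed Y1=1, Y2=0.
  n0: none of the 2 fault types match ✗
  n1: none of the 2 fault types match ✗
  n2: none of the 2 fault types match ✗
  n3: none of the 2 fault types match ✗
  n4: none of the 2 fault types match ✗
  n5: none of the 2 fault types match ✗
  n6: none of the 2 fault types match ✗
  n7: stuck-at-0 ✓; others ✗
Consistent faults: {n7 stuck-at-0} — 1 in all.

1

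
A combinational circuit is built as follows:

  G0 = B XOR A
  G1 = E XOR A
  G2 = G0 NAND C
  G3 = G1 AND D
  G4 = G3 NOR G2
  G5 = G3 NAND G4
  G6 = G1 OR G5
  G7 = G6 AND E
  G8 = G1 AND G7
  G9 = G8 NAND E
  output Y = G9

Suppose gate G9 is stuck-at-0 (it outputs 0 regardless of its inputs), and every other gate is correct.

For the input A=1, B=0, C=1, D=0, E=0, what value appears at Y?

Propagate with G9 forced: G0=1, G1=1, G2=0, G3=0, G4=1, G5=1, G6=1, G7=0, G8=0, G9=0 [stuck-at-0].
So Y = 0. (Without the fault it would be 1.)

0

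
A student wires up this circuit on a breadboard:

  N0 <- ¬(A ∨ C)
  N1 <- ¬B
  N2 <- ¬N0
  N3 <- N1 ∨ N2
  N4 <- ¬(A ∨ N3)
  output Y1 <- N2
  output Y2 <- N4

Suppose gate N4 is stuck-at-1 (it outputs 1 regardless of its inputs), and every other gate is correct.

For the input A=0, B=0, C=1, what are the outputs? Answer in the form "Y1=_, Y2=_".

Y1=1, Y2=1

Propagate with N4 forced: N0=0, N1=1, N2=1, N3=1, N4=1 [stuck-at-1].
So the outputs are Y1=1, Y2=1. (Without the fault they would be Y1=1, Y2=0.)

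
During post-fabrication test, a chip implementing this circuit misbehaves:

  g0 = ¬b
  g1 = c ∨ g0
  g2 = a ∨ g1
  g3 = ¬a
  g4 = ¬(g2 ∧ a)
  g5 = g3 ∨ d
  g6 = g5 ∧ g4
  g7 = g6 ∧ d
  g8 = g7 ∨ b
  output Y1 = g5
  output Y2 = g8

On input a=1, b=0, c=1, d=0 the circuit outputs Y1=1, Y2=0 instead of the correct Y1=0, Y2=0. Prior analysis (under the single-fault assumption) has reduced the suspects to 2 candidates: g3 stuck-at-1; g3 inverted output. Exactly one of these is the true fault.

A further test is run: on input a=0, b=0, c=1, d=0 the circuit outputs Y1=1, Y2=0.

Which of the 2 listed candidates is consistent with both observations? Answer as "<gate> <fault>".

Evaluate each candidate on input a=0, b=0, c=1, d=0:
  g3 stuck-at-1: g0=1, g1=1, g2=1, g3=1 [stuck-at-1], g4=1, g5=1, g6=1, g7=0, g8=0 → Y1=1, Y2=0 — matches
  g3 inverted output: g0=1, g1=1, g2=1, g3=0 [inverted output], g4=1, g5=0, g6=0, g7=0, g8=0 → Y1=0, Y2=0 — eliminated
Only g3 stuck-at-1 reproduces the observed Y1=1, Y2=0.

g3 stuck-at-1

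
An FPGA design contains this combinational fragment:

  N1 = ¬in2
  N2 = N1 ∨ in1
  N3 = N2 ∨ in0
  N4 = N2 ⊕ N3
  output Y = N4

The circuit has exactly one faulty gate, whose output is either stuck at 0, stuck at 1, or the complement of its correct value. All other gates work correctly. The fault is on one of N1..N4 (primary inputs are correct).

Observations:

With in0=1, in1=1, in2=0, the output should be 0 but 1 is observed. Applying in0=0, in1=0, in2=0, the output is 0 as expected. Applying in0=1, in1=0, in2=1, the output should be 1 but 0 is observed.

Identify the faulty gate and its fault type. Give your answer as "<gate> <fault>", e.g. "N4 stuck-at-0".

N2 inverted output

Fault-free values for test 1 (in0=1, in1=1, in2=0): N1=1, N2=1, N3=1, N4=0, giving Y=0. Observed 1.
Test 1: faults giving observed 1 are {N2 stuck-at-0, N2 inverted output, N3 stuck-at-0, N3 inverted output, N4 stuck-at-1, N4 inverted output}.
Test 2 (in0=0, in1=0, in2=0): fault-free N1=1, N2=1, N3=1, N4=0 → 0; observed 0. Eliminates N3 stuck-at-0, N3 inverted output, N4 stuck-at-1, N4 inverted output.
Test 3 (in0=1, in1=0, in2=1): fault-free N1=0, N2=0, N3=1, N4=1 → 1; observed 0. Eliminates N2 stuck-at-0.
Only N2 inverted output is consistent with every test.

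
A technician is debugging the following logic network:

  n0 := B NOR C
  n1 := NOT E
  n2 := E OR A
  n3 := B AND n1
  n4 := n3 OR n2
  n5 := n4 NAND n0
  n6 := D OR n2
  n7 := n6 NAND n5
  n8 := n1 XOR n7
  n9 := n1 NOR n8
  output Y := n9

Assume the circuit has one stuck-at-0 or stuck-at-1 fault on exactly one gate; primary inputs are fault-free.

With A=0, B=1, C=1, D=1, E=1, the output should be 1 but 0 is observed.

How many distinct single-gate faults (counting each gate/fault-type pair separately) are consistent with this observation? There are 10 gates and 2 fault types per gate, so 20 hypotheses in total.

Fault-free: n0=0, n1=0, n2=1, n3=0, n4=1, n5=1, n6=1, n7=0, n8=0, n9=1 → 1. Observed 0.
  n0: stuck-at-1 ✓; others ✗
  n1: stuck-at-1 ✓; others ✗
  n2: none of the 2 fault types match ✗
  n3: none of the 2 fault types match ✗
  n4: none of the 2 fault types match ✗
  n5: stuck-at-0 ✓; others ✗
  n6: stuck-at-0 ✓; others ✗
  n7: stuck-at-1 ✓; others ✗
  n8: stuck-at-1 ✓; others ✗
  n9: stuck-at-0 ✓; others ✗
Consistent faults: {n0 stuck-at-1, n1 stuck-at-1, n5 stuck-at-0, n6 stuck-at-0, n7 stuck-at-1, n8 stuck-at-1, n9 stuck-at-0} — 7 in all.

7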